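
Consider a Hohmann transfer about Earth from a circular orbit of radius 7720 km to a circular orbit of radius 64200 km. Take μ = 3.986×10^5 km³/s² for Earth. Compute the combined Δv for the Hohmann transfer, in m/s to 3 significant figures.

Semi-major axis of the transfer orbit: a_t = (7720 + 64200)/2 = 35960 km.
Circular speed at r₁: v₁ = √(μ/r₁) = √(3.986×10^5/7720) = 7.1855 km/s.
On the transfer ellipse at r₁, vis-viva gives v_p = √[μ(2/r₁ − 1/a_t)] = 9.6010 km/s.
First burn Δv₁ = |v_p − v₁| = 2.4155 km/s.
Circular speed at r₂: v₂ = √(μ/r₂) = 2.4917 km/s.
Transfer-orbit speed at r₂: v_a = √[μ(2/r₂ − 1/a_t)] = 1.1545 km/s.
Second burn Δv₂ = |v₂ − v_a| = 1.3372 km/s.
Δv = Δv₁ + Δv₂ = 2.4155 + 1.3372 = 3.753 km/s.

Δv = 3750 m/s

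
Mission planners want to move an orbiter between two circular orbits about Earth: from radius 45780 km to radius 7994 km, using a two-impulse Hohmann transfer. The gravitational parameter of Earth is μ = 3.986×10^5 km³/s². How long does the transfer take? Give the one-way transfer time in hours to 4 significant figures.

Transfer-ellipse semi-major axis a_t = (r₁ + r₂)/2 = (45780 + 7994)/2 = 26887 km.
Half the transfer-orbit period gives t = π√(a_t³/μ) = 21940 s.
Converting: 21940 s ÷ 3600 s/hour = 6.094 hours.

t = 6.094 hours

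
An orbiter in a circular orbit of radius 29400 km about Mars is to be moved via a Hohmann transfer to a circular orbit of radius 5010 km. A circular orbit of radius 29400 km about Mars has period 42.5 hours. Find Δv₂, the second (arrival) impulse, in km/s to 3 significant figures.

From Kepler's third law T² = 4π²r³/μ at r = 29400 km, T = 42.5 hours = 42.5 × 3600 s = 1.530×10^5 s: μ = 4π²r³/T² = 42856.7 km³/s².
The Hohmann ellipse has a_t = (r₁ + r₂)/2 = 17205 km.
On the circular orbit at r = 5010 km, v_c = √(μ/r) = 2.9248 km/s.
Vis-viva on the transfer ellipse at r = 5010 km gives v_t = √[μ(2/r − 1/a_t)] = 3.8233 km/s.
Δv₂ = |v_t − v_c| = |3.8233 − 2.9248| = 0.8985 km/s.

Δv₂ = 0.899 km/s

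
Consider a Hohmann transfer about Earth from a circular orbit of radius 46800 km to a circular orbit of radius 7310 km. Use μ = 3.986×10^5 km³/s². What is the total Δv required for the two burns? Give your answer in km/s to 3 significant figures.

Δv = 3.73 km/s

The Hohmann ellipse has a_t = (r₁ + r₂)/2 = 27055 km.
At r₁ the circular-orbit speed is v₁ = √(μ/r₁) = 2.918 km/s.
On the transfer ellipse at r₁, vis-viva gives v_a = √[μ(2/r₁ − 1/a_t)] = 1.517 km/s.
First burn Δv₁ = |v_a − v₁| = 1.401 km/s.
Circular speed at r₂: v₂ = √(μ/r₂) = 7.384 km/s.
Transfer-orbit speed at r₂: v_p = √[μ(2/r₂ − 1/a_t)] = 9.712 km/s.
Second burn Δv₂ = |v₂ − v_p| = 2.328 km/s.
Total Δv = Δv₁ + Δv₂ = 3.729 km/s.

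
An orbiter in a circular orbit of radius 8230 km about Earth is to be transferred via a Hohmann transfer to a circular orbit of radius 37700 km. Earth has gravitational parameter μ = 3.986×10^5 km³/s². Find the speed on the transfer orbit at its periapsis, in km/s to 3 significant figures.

The Hohmann ellipse has a_t = (r₁ + r₂)/2 = 22965 km.
At periapsis, r = 8230 km.
From the vis-viva equation, v = √[μ(2/r − 1/a_t)] = 8.917 km/s.

v = 8.92 km/s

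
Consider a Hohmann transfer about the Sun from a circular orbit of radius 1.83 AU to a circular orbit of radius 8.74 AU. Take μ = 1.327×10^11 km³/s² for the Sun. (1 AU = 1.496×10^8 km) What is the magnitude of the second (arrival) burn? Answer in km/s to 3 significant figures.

Δv₂ = 4.15 km/s

In km: r₁ = 1.83 × 1.496×10^8 = 2.73768×10^8 km; r₂ = 8.74 × 1.496×10^8 = 1.307504×10^9 km.
Semi-major axis of the transfer orbit: a_t = (2.73768×10^8 + 1.307504×10^9)/2 = 7.90636×10^8 km.
Circular speed at r = 1.307504×10^9 km: v_c = √(μ/r) = 10.074 km/s.
Transfer-orbit speed at the same r (vis-viva, a = a_t): v_t = √[μ(2/r − 1/a_t)] = 5.9281 km/s.
Δv₂ = |v_t − v_c| = |5.9281 − 10.074| = 4.146 km/s.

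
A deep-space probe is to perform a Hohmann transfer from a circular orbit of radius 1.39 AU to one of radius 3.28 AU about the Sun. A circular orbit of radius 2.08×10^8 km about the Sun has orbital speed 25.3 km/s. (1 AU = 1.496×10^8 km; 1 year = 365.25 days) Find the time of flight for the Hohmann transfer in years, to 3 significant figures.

From the circular-orbit relation v² = μ/r at r = 2.08×10^8 km: μ = v²r = (25.3)² × 2.08×10^8 = 1.33139×10^11 km³/s².
In km: r₁ = 1.39 × 1.496×10^8 = 2.07944×10^8 km; r₂ = 3.28 × 1.496×10^8 = 4.90688×10^8 km.
Semi-major axis of the transfer orbit: a_t = (2.07944×10^8 + 4.90688×10^8)/2 = 3.49316×10^8 km.
Transfer time t = π√(a_t³/μ) = π√((3.49316×10^8)³ / 1.33139×10^11) = 5.621×10^7 s.
Converting: 5.621×10^7 s ÷ 3.15576×10^7 s/year (365.25 × 86400) = 1.78 years.

t = 1.78 years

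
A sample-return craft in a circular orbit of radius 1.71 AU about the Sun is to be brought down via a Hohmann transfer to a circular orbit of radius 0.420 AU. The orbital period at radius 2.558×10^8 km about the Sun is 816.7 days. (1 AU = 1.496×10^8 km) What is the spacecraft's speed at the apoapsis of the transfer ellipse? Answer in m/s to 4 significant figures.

v = 14300 m/s

From Kepler's third law T² = 4π²r³/μ at r = 2.558×10^8 km, T = 816.7 days = 816.7 × 86400 s = 7.056288×10^7 s: μ = 4π²r³/T² = 1.32712×10^11 km³/s².
In km: r₁ = 1.71 × 1.496×10^8 = 2.55816×10^8 km; r₂ = 0.420 × 1.496×10^8 = 6.2832×10^7 km.
Semi-major axis of the transfer orbit: a_t = (2.55816×10^8 + 6.2832×10^7)/2 = 1.59324×10^8 km.
The apoapsis of the transfer ellipse is at r = 2.55816×10^8 km.
Vis-viva: v = √[μ(2/r − 1/a_t)] = √[1.32712×10^11 × (2/2.55816×10^8 − 1/1.59324×10^8)] = 14.30 km/s.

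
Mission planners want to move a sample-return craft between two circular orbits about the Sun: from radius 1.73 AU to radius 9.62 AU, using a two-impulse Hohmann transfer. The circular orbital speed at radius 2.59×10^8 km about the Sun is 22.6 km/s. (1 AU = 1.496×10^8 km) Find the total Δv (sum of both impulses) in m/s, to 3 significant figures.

From the circular-orbit relation v² = μ/r at r = 2.59×10^8 km: μ = v²r = (22.6)² × 2.59×10^8 = 1.32287×10^11 km³/s².
In km: r₁ = 1.73 × 1.496×10^8 = 2.58808×10^8 km; r₂ = 9.62 × 1.496×10^8 = 1.439152×10^9 km.
Semi-major axis of the transfer orbit: a_t = (2.58808×10^8 + 1.439152×10^9)/2 = 8.4898×10^8 km.
Circular speed at r₁: v₁ = √(μ/r₁) = √(1.32287×10^11/2.58808×10^8) = 22.6084 km/s.
Transfer-orbit speed at r₁ (v² = μ(2/r − 1/a)): v_p = √[μ(2/r₁ − 1/a_t)] = 29.4357 km/s.
First burn Δv₁ = |v_p − v₁| = 6.827 km/s.
At r₂, v₂ = √(μ/r₂) = 9.5875 km/s.
Transfer-orbit speed at r₂: v_a = √[μ(2/r₂ − 1/a_t)] = 5.2935 km/s.
Second burn Δv₂ = |v₂ − v_a| = 4.294 km/s.
Δv = Δv₁ + Δv₂ = 6.827 + 4.294 = 11.12 km/s.

Δv = 11100 m/s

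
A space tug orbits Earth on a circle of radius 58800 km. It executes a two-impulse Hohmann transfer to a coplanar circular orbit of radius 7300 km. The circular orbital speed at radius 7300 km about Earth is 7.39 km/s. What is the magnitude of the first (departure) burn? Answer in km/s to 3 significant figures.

From the circular-orbit relation v² = μ/r at r = 7300 km: μ = v²r = (7.39)² × 7300 = 3.98668×10^5 km³/s².
Transfer-ellipse semi-major axis a_t = (r₁ + r₂)/2 = (58800 + 7300)/2 = 33050 km.
On the circular orbit at r = 58800 km, v_c = √(μ/r) = 2.604 km/s.
Transfer-orbit speed at the same r (vis-viva, a = a_t): v_t = √[μ(2/r − 1/a_t)] = 1.224 km/s.
Δv₁ = |v_t − v_c| = |1.224 − 2.604| = 1.380 km/s.

Δv₁ = 1.38 km/s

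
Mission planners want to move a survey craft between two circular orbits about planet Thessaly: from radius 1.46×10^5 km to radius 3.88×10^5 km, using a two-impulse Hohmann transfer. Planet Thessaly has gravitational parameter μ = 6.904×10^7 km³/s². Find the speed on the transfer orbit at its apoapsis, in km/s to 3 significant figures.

The Hohmann ellipse has a_t = (r₁ + r₂)/2 = 2.670×10^5 km.
At apoapsis, r = 3.880×10^5 km.
Applying v² = μ(2/r − 1/a_t): v = 9.864 km/s.

v = 9.86 km/s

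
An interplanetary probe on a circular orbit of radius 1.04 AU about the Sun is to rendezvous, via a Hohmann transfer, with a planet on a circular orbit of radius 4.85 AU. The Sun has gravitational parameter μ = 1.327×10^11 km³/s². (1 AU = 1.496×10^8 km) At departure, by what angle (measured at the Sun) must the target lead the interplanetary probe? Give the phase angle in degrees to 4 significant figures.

In km: r₁ = 1.04 × 1.496×10^8 = 1.55584×10^8 km; r₂ = 4.85 × 1.496×10^8 = 7.2556×10^8 km.
The Hohmann ellipse has a_t = (r₁ + r₂)/2 = 4.40572×10^8 km.
Transfer time t = π√(a_t³/μ) = 7.975×10^7 s.
Target angular speed ω₂ = √(μ/r₂³) = 1.864×10^-8 rad/s.
Angle swept by the target during transfer: ω₂·t = 1.4865 rad = 85.17°.
Arrival is 180° from departure on the ellipse, so φ = 180° − 85.17° = 94.83°.

φ = 94.83°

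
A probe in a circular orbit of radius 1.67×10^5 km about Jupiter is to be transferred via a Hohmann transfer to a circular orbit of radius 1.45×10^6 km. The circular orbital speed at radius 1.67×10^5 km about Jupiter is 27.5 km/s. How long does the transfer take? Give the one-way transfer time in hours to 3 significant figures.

From the circular-orbit relation v² = μ/r at r = 1.67×10^5 km: μ = v²r = (27.5)² × 1.67×10^5 = 1.26294×10^8 km³/s².
Transfer-ellipse semi-major axis a_t = (r₁ + r₂)/2 = (1.670×10^5 + 1.450×10^6)/2 = 8.085×10^5 km.
By Kepler's third law the transfer-orbit period is T = 2π√(a_t³/μ), so t = T/2 = 2.0323×10^5 s.
Converting: 2.0323×10^5 s ÷ 3600 s/hour = 56.5 hours.

t = 56.5 hours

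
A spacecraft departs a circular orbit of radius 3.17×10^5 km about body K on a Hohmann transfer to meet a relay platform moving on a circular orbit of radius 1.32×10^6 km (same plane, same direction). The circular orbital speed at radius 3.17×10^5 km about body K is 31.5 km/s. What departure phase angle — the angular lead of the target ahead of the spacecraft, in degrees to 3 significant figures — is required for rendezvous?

From the circular-orbit relation v² = μ/r at r = 3.17×10^5 km: μ = v²r = (31.5)² × 3.17×10^5 = 3.14543×10^8 km³/s².
Transfer-ellipse semi-major axis a_t = (r₁ + r₂)/2 = (3.170×10^5 + 1.320×10^6)/2 = 8.185×10^5 km.
Transfer time t = π√(a_t³/μ) = 1.312×10^5 s.
The target's mean motion on its circular orbit is ω₂ = √(μ/r₂³) = 1.169×10^-5 rad/s.
Angle swept by the target during transfer: ω₂·t = 1.534 rad = 87.89°.
The spacecraft traverses 180° on the transfer ellipse, so the target must lead by 180° − 87.89° = 92.1°.

φ = 92.1°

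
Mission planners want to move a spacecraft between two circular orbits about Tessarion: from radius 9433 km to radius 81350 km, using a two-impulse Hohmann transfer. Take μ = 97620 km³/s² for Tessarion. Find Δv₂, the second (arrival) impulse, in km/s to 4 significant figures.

Transfer-ellipse semi-major axis a_t = (r₁ + r₂)/2 = (9433 + 81350)/2 = 45391.5 km.
On the circular orbit at r = 81350 km, v_c = √(μ/r) = 1.09545 km/s.
Transfer-orbit speed at the same r (vis-viva, a = a_t): v_t = √[μ(2/r − 1/a_t)] = 0.499377 km/s.
Δv₂ = |v_t − v_c| = |0.499377 − 1.09545| = 0.5961 km/s.

Δv₂ = 0.5961 km/s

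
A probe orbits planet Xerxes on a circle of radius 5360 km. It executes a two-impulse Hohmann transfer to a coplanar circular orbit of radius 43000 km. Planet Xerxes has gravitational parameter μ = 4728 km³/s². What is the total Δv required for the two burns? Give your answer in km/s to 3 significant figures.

Semi-major axis of the transfer orbit: a_t = (5360 + 43000)/2 = 24180 km.
Circular speed at r₁: v₁ = √(μ/r₁) = √(4728/5360) = 0.939196 km/s.
Transfer-orbit speed at r₁ (vis-viva equation): v_p = √[μ(2/r₁ − 1/a_t)] = 1.25246 km/s.
First burn Δv₁ = |v_p − v₁| = 0.31326 km/s.
Circular speed at r₂: v₂ = √(μ/r₂) = 0.33159 km/s.
Transfer-orbit speed at r₂: v_a = √[μ(2/r₂ − 1/a_t)] = 0.15612 km/s.
Second burn Δv₂ = |v₂ − v_a| = 0.17547 km/s.
Total Δv = Δv₁ + Δv₂ = 0.4887 km/s.

Δv = 0.489 km/s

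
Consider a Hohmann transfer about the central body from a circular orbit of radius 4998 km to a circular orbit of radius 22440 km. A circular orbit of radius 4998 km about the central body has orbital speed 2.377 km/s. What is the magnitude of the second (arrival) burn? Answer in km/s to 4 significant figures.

From the circular-orbit relation v² = μ/r at r = 4998 km: μ = v²r = (2.377)² × 4998 = 28239.3 km³/s².
Semi-major axis of the transfer orbit: a_t = (4998 + 22440)/2 = 13719 km.
Circular speed at r = 22440 km: v_c = √(μ/r) = 1.1218 km/s.
Transfer-orbit speed at the same r (vis-viva, a = a_t): v_t = √[μ(2/r − 1/a_t)] = 0.67710 km/s.
Δv₂ = |v_t − v_c| = |0.67710 − 1.1218| = 0.4447 km/s.

Δv₂ = 0.4447 km/s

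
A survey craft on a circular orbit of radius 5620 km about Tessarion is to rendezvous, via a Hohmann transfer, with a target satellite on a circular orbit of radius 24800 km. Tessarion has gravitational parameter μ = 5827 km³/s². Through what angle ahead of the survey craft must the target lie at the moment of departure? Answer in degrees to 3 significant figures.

φ = 93.5°

Semi-major axis of the transfer orbit: a_t = (5620 + 24800)/2 = 15210 km.
Transfer time t = π√(a_t³/μ) = 77200.7 s.
The target's mean motion on its circular orbit is ω₂ = √(μ/r₂³) = 1.95454×10^-5 rad/s.
Angle swept by the target during transfer: ω₂·t = 1.50892 rad = 86.455°.
Arrival is 180° from departure on the ellipse, so φ = 180° − 86.455° = 93.5°.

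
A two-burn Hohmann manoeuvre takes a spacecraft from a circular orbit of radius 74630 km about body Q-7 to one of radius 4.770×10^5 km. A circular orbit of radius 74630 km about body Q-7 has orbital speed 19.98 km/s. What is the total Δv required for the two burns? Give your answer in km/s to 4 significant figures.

Δv = 10.09 km/s

From the circular-orbit relation v² = μ/r at r = 74630 km: μ = v²r = (19.98)² × 74630 = 2.97923×10^7 km³/s².
The Hohmann ellipse has a_t = (r₁ + r₂)/2 = 2.75815×10^5 km.
At r₁ the circular-orbit speed is v₁ = √(μ/r₁) = 19.980 km/s.
Transfer-orbit speed at r₁ (vis-viva): v_p = √[μ(2/r₁ − 1/a_t)] = 26.275 km/s.
First burn Δv₁ = |v_p − v₁| = 6.295 km/s.
At r₂, v₂ = √(μ/r₂) = 7.903 km/s.
Transfer-orbit speed at r₂: v_a = √[μ(2/r₂ − 1/a_t)] = 4.111 km/s.
Second burn Δv₂ = |v₂ − v_a| = 3.792 km/s.
Total Δv = Δv₁ + Δv₂ = 10.09 km/s.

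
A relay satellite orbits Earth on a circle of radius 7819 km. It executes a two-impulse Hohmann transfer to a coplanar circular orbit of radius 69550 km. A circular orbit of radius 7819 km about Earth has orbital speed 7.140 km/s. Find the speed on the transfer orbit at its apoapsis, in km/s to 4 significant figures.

v = 1.076 km/s

From the circular-orbit relation v² = μ/r at r = 7819 km: μ = v²r = (7.140)² × 7819 = 3.98609×10^5 km³/s².
The Hohmann ellipse has a_t = (r₁ + r₂)/2 = 38684.5 km.
The apoapsis of the transfer ellipse is at r = 69550 km.
From the vis-viva equation, v = √[μ(2/r − 1/a_t)] = 1.076 km/s.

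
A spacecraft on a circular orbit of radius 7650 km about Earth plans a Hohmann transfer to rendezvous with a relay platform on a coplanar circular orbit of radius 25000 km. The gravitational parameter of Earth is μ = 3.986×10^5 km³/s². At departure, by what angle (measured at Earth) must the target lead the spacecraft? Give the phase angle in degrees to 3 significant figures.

φ = 85.0°

Transfer-ellipse semi-major axis a_t = (r₁ + r₂)/2 = (7650 + 25000)/2 = 16325 km.
Transfer time t = π√(a_t³/μ) = 10379.13 s.
The target's mean motion on its circular orbit is ω₂ = √(μ/r₂³) = 1.597198×10^-4 rad/s.
Angle swept by the target during transfer: ω₂·t = 1.6578 rad = 94.98°.
Arrival is 180° from departure on the ellipse, so φ = 180° − 94.98° = 85.0°.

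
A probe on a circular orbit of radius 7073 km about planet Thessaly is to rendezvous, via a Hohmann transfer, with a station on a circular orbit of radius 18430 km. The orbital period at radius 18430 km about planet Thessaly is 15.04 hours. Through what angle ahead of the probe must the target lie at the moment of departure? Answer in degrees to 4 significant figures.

φ = 76.41°

From Kepler's third law T² = 4π²r³/μ at r = 18430 km, T = 15.04 hours = 15.04 × 3600 s = 54144 s: μ = 4π²r³/T² = 84301.5 km³/s².
Semi-major axis of the transfer orbit: a_t = (7073 + 18430)/2 = 12751.5 km.
Transfer time t = π√(a_t³/μ) = 15580 s.
The target's mean motion on its circular orbit is ω₂ = √(μ/r₂³) = 1.1605×10^-4 rad/s.
Angle swept by the target during transfer: ω₂·t = 1.808 rad = 103.59°.
Arrival is 180° from departure on the ellipse, so φ = 180° − 103.59° = 76.41°.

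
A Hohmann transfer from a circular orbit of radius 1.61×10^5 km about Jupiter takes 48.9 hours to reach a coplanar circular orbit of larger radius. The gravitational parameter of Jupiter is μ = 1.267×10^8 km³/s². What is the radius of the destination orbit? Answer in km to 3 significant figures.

Transfer time t = 48.9 hours = 1.7604×10^5 s, and t = π√(a_t³/μ).
So a_t = (μ t²/π²)^(1/3) = (1.267×10^8 × (1.7604×10^5)² / π²)^(1/3) = 7.3547×10^5 km.
Since a_t = (r₁ + r₂)/2, r₂ = 2a_t − r₁ = 2×7.3547×10^5 − 1.610×10^5 = 1.30994×10^6 km.

r₂ = 1.31×10^6 km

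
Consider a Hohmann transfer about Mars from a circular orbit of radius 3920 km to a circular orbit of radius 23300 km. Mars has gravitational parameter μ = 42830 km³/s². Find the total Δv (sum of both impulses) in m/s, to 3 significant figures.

Transfer-ellipse semi-major axis a_t = (r₁ + r₂)/2 = (3920 + 23300)/2 = 13610 km.
At r₁ the circular-orbit speed is v₁ = √(μ/r₁) = 3.30545 km/s.
Transfer-orbit speed at r₁ (vis-viva equation): v_p = √[μ(2/r₁ − 1/a_t)] = 4.32494 km/s.
First burn Δv₁ = |v_p − v₁| = 1.0195 km/s.
Circular speed at r₂: v₂ = √(μ/r₂) = 1.3558 km/s.
Transfer-orbit speed at r₂: v_a = √[μ(2/r₂ − 1/a_t)] = 0.72763 km/s.
Second burn Δv₂ = |v₂ − v_a| = 0.62817 km/s.
Total Δv = Δv₁ + Δv₂ = 1.648 km/s.

Δv = 1650 m/s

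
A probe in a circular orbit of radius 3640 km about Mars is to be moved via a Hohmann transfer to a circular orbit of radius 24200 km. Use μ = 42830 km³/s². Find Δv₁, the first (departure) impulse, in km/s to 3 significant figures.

Δv₁ = 1.09 km/s

Semi-major axis of the transfer orbit: a_t = (3640 + 24200)/2 = 13920 km.
Circular speed at r = 3640 km: v_c = √(μ/r) = 3.430 km/s.
Vis-viva on the transfer ellipse at r = 3640 km gives v_t = √[μ(2/r − 1/a_t)] = 4.523 km/s.
Δv₁ = |v_t − v_c| = |4.523 − 3.430| = 1.093 km/s.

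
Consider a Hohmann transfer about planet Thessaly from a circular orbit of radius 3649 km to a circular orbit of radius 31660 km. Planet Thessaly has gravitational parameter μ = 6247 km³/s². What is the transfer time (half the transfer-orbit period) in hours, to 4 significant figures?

t = 25.90 hours

Transfer-ellipse semi-major axis a_t = (r₁ + r₂)/2 = (3649 + 31660)/2 = 17654.5 km.
By Kepler's third law the transfer-orbit period is T = 2π√(a_t³/μ), so t = T/2 = 93240 s.
Converting: 93240 s ÷ 3600 s/hour = 25.90 hours.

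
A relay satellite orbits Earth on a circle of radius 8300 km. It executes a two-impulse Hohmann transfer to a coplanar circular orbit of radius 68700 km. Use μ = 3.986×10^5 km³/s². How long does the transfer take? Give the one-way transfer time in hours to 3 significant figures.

t = 10.4 hours

Transfer-ellipse semi-major axis a_t = (r₁ + r₂)/2 = (8300 + 68700)/2 = 38500 km.
By Kepler's third law the transfer-orbit period is T = 2π√(a_t³/μ), so t = T/2 = 37590 s.
Converting: 37590 s ÷ 3600 s/hour = 10.4 hours.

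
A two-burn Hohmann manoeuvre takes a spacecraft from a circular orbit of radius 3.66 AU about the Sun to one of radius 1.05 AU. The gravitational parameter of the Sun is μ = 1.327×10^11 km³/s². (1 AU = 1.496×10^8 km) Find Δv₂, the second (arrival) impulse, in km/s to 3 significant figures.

Δv₂ = 7.17 km/s

In km: r₁ = 3.66 × 1.496×10^8 = 5.47536×10^8 km; r₂ = 1.05 × 1.496×10^8 = 1.5708×10^8 km.
Semi-major axis of the transfer orbit: a_t = (5.47536×10^8 + 1.5708×10^8)/2 = 3.52308×10^8 km.
On the circular orbit at r = 1.5708×10^8 km, v_c = √(μ/r) = 29.065 km/s.
Transfer-orbit speed at the same r (vis-viva, a = a_t): v_t = √[μ(2/r − 1/a_t)] = 36.234 km/s.
Δv₂ = |v_t − v_c| = |36.234 − 29.065| = 7.169 km/s.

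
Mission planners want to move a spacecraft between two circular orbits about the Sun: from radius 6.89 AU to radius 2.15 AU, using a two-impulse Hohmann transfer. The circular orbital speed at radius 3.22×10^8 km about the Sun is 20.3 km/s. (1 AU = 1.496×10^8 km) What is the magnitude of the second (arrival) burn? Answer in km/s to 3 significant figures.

From the circular-orbit relation v² = μ/r at r = 3.22×10^8 km: μ = v²r = (20.3)² × 3.22×10^8 = 1.32693×10^11 km³/s².
In km: r₁ = 6.89 × 1.496×10^8 = 1.030744×10^9 km; r₂ = 2.15 × 1.496×10^8 = 3.2164×10^8 km.
Transfer-ellipse semi-major axis a_t = (r₁ + r₂)/2 = (1.030744×10^9 + 3.2164×10^8)/2 = 6.76192×10^8 km.
On the circular orbit at r = 3.2164×10^8 km, v_c = √(μ/r) = 20.311 km/s.
Vis-viva on the transfer ellipse at r = 3.2164×10^8 km gives v_t = √[μ(2/r − 1/a_t)] = 25.077 km/s.
Δv₂ = |v_t − v_c| = |25.077 − 20.311| = 4.766 km/s.

Δv₂ = 4.77 km/s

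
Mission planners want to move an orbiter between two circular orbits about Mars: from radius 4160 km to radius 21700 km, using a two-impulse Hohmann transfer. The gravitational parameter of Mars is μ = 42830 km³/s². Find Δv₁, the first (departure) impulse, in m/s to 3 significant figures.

Δv₁ = 948 m/s

The Hohmann ellipse has a_t = (r₁ + r₂)/2 = 12930 km.
On the circular orbit at r = 4160 km, v_c = √(μ/r) = 3.2087 km/s.
Transfer-orbit speed at the same r (vis-viva, a = a_t): v_t = √[μ(2/r − 1/a_t)] = 4.1568 km/s.
Δv₁ = |v_t − v_c| = |4.1568 − 3.2087| = 0.9481 km/s.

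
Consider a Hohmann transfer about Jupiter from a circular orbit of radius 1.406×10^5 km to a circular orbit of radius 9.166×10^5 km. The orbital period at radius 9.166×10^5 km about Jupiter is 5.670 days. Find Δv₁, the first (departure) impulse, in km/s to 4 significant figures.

Δv₁ = 9.510 km/s

From Kepler's third law T² = 4π²r³/μ at r = 9.166×10^5 km, T = 5.670 days = 5.670 × 86400 s = 4.89888×10^5 s: μ = 4π²r³/T² = 1.26679×10^8 km³/s².
Transfer-ellipse semi-major axis a_t = (r₁ + r₂)/2 = (1.406×10^5 + 9.166×10^5)/2 = 5.286×10^5 km.
On the circular orbit at r = 1.406×10^5 km, v_c = √(μ/r) = 30.02 km/s.
Transfer-orbit speed at the same r (vis-viva, a = a_t): v_t = √[μ(2/r − 1/a_t)] = 39.53 km/s.
Δv₁ = |v_t − v_c| = |39.53 − 30.02| = 9.510 km/s.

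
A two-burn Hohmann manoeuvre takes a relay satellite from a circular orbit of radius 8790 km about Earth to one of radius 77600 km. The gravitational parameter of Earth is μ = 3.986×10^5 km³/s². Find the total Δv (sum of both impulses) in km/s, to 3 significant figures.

Δv = 3.54 km/s

Transfer-ellipse semi-major axis a_t = (r₁ + r₂)/2 = (8790 + 77600)/2 = 43195 km.
At r₁ the circular-orbit speed is v₁ = √(μ/r₁) = 6.734 km/s.
On the transfer ellipse at r₁, vis-viva equation gives v_p = √[μ(2/r₁ − 1/a_t)] = 9.026 km/s.
First burn Δv₁ = |v_p − v₁| = 2.292 km/s.
At r₂, v₂ = √(μ/r₂) = 2.266 km/s.
Transfer-orbit speed at r₂: v_a = √[μ(2/r₂ − 1/a_t)] = 1.022 km/s.
Second burn Δv₂ = |v₂ − v_a| = 1.244 km/s.
Total Δv = Δv₁ + Δv₂ = 3.536 km/s.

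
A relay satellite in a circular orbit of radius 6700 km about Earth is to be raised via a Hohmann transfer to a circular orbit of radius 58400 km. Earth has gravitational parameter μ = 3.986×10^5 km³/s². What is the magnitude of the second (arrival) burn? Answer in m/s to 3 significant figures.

Transfer-ellipse semi-major axis a_t = (r₁ + r₂)/2 = (6700 + 58400)/2 = 32550 km.
On the circular orbit at r = 58400 km, v_c = √(μ/r) = 2.6125 km/s.
Transfer-orbit speed at the same r (vis-viva, a = a_t): v_t = √[μ(2/r − 1/a_t)] = 1.1853 km/s.
Δv₂ = |v_t − v_c| = |1.1853 − 2.6125| = 1.427 km/s.

Δv₂ = 1430 m/s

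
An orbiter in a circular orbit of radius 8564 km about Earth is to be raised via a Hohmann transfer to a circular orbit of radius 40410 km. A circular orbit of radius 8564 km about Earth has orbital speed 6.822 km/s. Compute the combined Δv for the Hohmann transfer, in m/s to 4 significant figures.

From the circular-orbit relation v² = μ/r at r = 8564 km: μ = v²r = (6.822)² × 8564 = 3.98566×10^5 km³/s².
Transfer-ellipse semi-major axis a_t = (r₁ + r₂)/2 = (8564 + 40410)/2 = 24487 km.
Circular speed at r₁: v₁ = √(μ/r₁) = √(3.98566×10^5/8564) = 6.822 km/s.
On the transfer ellipse at r₁, vis-viva gives v_p = √[μ(2/r₁ − 1/a_t)] = 8.764 km/s.
First burn Δv₁ = |v_p − v₁| = 1.942 km/s.
Circular speed at r₂: v₂ = √(μ/r₂) = 3.1405 km/s.
Transfer-orbit speed at r₂: v_a = √[μ(2/r₂ − 1/a_t)] = 1.8573 km/s.
Second burn Δv₂ = |v₂ − v_a| = 1.283 km/s.
Δv = Δv₁ + Δv₂ = 1.942 + 1.283 = 3.225 km/s.

Δv = 3225 m/s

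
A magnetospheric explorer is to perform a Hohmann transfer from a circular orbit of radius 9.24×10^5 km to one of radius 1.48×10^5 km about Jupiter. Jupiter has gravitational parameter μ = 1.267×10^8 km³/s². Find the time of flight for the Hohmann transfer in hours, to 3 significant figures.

t = 30.4 hours

The Hohmann ellipse has a_t = (r₁ + r₂)/2 = 5.360×10^5 km.
By Kepler's third law the transfer-orbit period is T = 2π√(a_t³/μ), so t = T/2 = 1.095×10^5 s.
Converting: 1.095×10^5 s ÷ 3600 s/hour = 30.4 hours.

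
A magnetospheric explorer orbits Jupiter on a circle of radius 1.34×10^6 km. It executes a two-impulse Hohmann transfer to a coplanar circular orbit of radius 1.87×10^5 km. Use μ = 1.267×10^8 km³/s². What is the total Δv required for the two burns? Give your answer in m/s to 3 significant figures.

Semi-major axis of the transfer orbit: a_t = (1.340×10^6 + 1.870×10^5)/2 = 7.635×10^5 km.
At r₁ the circular-orbit speed is v₁ = √(μ/r₁) = 9.724 km/s.
On the transfer ellipse at r₁, vis-viva gives v_a = √[μ(2/r₁ − 1/a_t)] = 4.812 km/s.
First burn Δv₁ = |v_a − v₁| = 4.912 km/s.
Circular speed at r₂: v₂ = √(μ/r₂) = 26.030 km/s.
Transfer-orbit speed at r₂: v_p = √[μ(2/r₂ − 1/a_t)] = 34.484 km/s.
Second burn Δv₂ = |v₂ − v_p| = 8.454 km/s.
Total Δv = Δv₁ + Δv₂ = 13.37 km/s.

Δv = 13400 m/s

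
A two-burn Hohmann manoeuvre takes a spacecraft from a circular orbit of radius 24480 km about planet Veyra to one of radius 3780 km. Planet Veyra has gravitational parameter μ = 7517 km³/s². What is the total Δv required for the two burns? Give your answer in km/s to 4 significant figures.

Semi-major axis of the transfer orbit: a_t = (24480 + 3780)/2 = 14130 km.
At r₁ the circular-orbit speed is v₁ = √(μ/r₁) = 0.5541 km/s.
Transfer-orbit speed at r₁ (vis-viva): v_a = √[μ(2/r₁ − 1/a_t)] = 0.2866 km/s.
First burn Δv₁ = |v_a − v₁| = 0.2675 km/s.
Circular speed at r₂: v₂ = √(μ/r₂) = 1.410 km/s.
Transfer-orbit speed at r₂: v_p = √[μ(2/r₂ − 1/a_t)] = 1.856 km/s.
Second burn Δv₂ = |v₂ − v_p| = 0.4460 km/s.
Total Δv = Δv₁ + Δv₂ = 0.7135 km/s.

Δv = 0.7135 km/s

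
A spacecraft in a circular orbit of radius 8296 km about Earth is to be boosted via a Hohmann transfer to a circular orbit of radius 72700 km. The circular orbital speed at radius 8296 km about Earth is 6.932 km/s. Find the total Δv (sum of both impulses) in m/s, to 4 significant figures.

From the circular-orbit relation v² = μ/r at r = 8296 km: μ = v²r = (6.932)² × 8296 = 3.98645×10^5 km³/s².
Semi-major axis of the transfer orbit: a_t = (8296 + 72700)/2 = 40498 km.
At r₁ the circular-orbit speed is v₁ = √(μ/r₁) = 6.932 km/s.
On the transfer ellipse at r₁, vis-viva equation gives v_p = √[μ(2/r₁ − 1/a_t)] = 9.288 km/s.
First burn Δv₁ = |v_p − v₁| = 2.356 km/s.
At r₂, v₂ = √(μ/r₂) = 2.342 km/s.
Transfer-orbit speed at r₂: v_a = √[μ(2/r₂ − 1/a_t)] = 1.060 km/s.
Second burn Δv₂ = |v₂ − v_a| = 1.282 km/s.
Total Δv = Δv₁ + Δv₂ = 3.638 km/s.

Δv = 3638 m/s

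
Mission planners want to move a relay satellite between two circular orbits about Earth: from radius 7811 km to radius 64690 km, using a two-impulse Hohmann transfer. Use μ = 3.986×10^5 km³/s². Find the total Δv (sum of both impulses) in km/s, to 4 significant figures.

The Hohmann ellipse has a_t = (r₁ + r₂)/2 = 36250.5 km.
Circular speed at r₁: v₁ = √(μ/r₁) = √(3.986×10^5/7811) = 7.144 km/s.
Transfer-orbit speed at r₁ (v² = μ(2/r − 1/a)): v_p = √[μ(2/r₁ − 1/a_t)] = 9.543 km/s.
First burn Δv₁ = |v_p − v₁| = 2.399 km/s.
At r₂, v₂ = √(μ/r₂) = 2.482 km/s.
Transfer-orbit speed at r₂: v_a = √[μ(2/r₂ − 1/a_t)] = 1.152 km/s.
Second burn Δv₂ = |v₂ − v_a| = 1.330 km/s.
Total Δv = Δv₁ + Δv₂ = 3.729 km/s.

Δv = 3.729 km/s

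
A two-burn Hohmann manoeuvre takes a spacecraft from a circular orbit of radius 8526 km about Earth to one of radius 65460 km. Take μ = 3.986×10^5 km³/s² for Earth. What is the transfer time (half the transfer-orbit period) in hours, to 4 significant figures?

t = 9.835 hours

The Hohmann ellipse has a_t = (r₁ + r₂)/2 = 36993 km.
Half the transfer-orbit period gives t = π√(a_t³/μ) = 35405 s.
Converting: 35405 s ÷ 3600 s/hour = 9.835 hours.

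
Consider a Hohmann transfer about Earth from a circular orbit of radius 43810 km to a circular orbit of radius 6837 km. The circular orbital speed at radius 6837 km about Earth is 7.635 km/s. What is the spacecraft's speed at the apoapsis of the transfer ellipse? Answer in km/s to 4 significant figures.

v = 1.567 km/s

From the circular-orbit relation v² = μ/r at r = 6837 km: μ = v²r = (7.635)² × 6837 = 3.98551×10^5 km³/s².
Transfer-ellipse semi-major axis a_t = (r₁ + r₂)/2 = (43810 + 6837)/2 = 25323.5 km.
At apoapsis, r = 43810 km.
Vis-viva: v = √[μ(2/r − 1/a_t)] = √[3.98551×10^5 × (2/43810 − 1/25323.5)] = 1.567 km/s.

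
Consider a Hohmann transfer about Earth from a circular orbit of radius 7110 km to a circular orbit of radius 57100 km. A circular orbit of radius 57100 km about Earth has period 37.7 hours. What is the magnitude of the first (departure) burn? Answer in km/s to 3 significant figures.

Δv₁ = 2.50 km/s

From Kepler's third law T² = 4π²r³/μ at r = 57100 km, T = 37.7 hours = 37.7 × 3600 s = 1.3572×10^5 s: μ = 4π²r³/T² = 3.99007×10^5 km³/s².
Transfer-ellipse semi-major axis a_t = (r₁ + r₂)/2 = (7110 + 57100)/2 = 32105 km.
On the circular orbit at r = 7110 km, v_c = √(μ/r) = 7.491 km/s.
Transfer-orbit speed at the same r (vis-viva, a = a_t): v_t = √[μ(2/r − 1/a_t)] = 9.990 km/s.
Δv₁ = |v_t − v_c| = |9.990 − 7.491| = 2.499 km/s.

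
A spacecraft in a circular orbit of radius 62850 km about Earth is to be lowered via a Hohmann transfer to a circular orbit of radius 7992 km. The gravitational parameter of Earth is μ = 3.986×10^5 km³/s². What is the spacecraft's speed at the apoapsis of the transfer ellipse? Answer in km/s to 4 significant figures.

Semi-major axis of the transfer orbit: a_t = (62850 + 7992)/2 = 35421 km.
At apoapsis, r = 62850 km.
From the vis-viva equation, v = √[μ(2/r − 1/a_t)] = 1.196 km/s.

v = 1.196 km/s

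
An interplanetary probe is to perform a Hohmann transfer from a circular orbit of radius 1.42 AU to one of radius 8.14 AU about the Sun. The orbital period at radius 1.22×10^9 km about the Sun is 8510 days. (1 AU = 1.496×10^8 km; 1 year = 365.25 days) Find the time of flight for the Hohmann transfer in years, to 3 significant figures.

t = 5.23 years

From Kepler's third law T² = 4π²r³/μ at r = 1.22×10^9 km, T = 8510 days = 8510 × 86400 s = 7.35264×10^8 s: μ = 4π²r³/T² = 1.32603×10^11 km³/s².
In km: r₁ = 1.42 × 1.496×10^8 = 2.12432×10^8 km; r₂ = 8.14 × 1.496×10^8 = 1.217744×10^9 km.
The Hohmann ellipse has a_t = (r₁ + r₂)/2 = 7.15088×10^8 km.
Half the transfer-orbit period gives t = π√(a_t³/μ) = 1.650×10^8 s.
Converting: 1.650×10^8 s ÷ 3.15576×10^7 s/year (365.25 × 86400) = 5.23 years.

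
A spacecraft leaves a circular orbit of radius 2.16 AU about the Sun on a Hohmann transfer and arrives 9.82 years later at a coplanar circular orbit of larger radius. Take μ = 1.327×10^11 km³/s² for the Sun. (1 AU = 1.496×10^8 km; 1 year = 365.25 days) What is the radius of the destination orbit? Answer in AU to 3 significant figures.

r₂ = 12.4 AU

In km: r₁ = 2.16 × 1.496×10^8 = 3.23136×10^8 km.
Transfer time t = 9.82 years × 365.25 × 86400 s = 3.09895632×10^8 s, and t = π√(a_t³/μ).
So a_t = (μ t²/π²)^(1/3) = (1.327×10^11 × (3.09895632×10^8)² / π²)^(1/3) = 1.0889×10^9 km.
Since a_t = (r₁ + r₂)/2, r₂ = 2a_t − r₁ = 2×1.0889×10^9 − 3.23136×10^8 = 1.854664×10^9 km.
In AU: r₂ = 1.854664×10^9 / 1.496×10^8 = 12.4 AU.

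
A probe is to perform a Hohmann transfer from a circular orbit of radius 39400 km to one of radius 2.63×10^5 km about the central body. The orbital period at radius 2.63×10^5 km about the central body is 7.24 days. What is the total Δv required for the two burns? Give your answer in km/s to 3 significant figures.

From Kepler's third law T² = 4π²r³/μ at r = 2.63×10^5 km, T = 7.24 days = 7.24 × 86400 s = 6.25536×10^5 s: μ = 4π²r³/T² = 1.83536×10^6 km³/s².
The Hohmann ellipse has a_t = (r₁ + r₂)/2 = 1.512×10^5 km.
Circular speed at r₁: v₁ = √(μ/r₁) = √(1.83536×10^6/39400) = 6.82516 km/s.
Transfer-orbit speed at r₁ (v² = μ(2/r − 1/a)): v_p = √[μ(2/r₁ − 1/a_t)] = 9.00150 km/s.
First burn Δv₁ = |v_p − v₁| = 2.17634 km/s.
At r₂, v₂ = √(μ/r₂) = 2.6416989 km/s.
Transfer-orbit speed at r₂: v_a = √[μ(2/r₂ − 1/a_t)] = 1.3485142 km/s.
Second burn Δv₂ = |v₂ − v_a| = 1.29318 km/s.
Total Δv = Δv₁ + Δv₂ = 3.470 km/s.

Δv = 3.47 km/s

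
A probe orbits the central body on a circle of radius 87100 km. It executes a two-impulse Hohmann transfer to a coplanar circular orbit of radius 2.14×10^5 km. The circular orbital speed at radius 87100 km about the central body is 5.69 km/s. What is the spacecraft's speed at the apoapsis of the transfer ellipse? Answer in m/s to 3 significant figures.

From the circular-orbit relation v² = μ/r at r = 87100 km: μ = v²r = (5.69)² × 87100 = 2.81996×10^6 km³/s².
Transfer-ellipse semi-major axis a_t = (r₁ + r₂)/2 = (87100 + 2.140×10^5)/2 = 1.5055×10^5 km.
At apoapsis, r = 2.140×10^5 km.
From the vis-viva equation, v = √[μ(2/r − 1/a_t)] = 2.761 km/s.

v = 2760 m/s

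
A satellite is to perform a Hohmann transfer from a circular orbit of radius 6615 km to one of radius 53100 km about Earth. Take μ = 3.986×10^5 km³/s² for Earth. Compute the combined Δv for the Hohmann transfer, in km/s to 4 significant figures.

Δv = 4.040 km/s

The Hohmann ellipse has a_t = (r₁ + r₂)/2 = 29857.5 km.
At r₁ the circular-orbit speed is v₁ = √(μ/r₁) = 7.7625 km/s.
Transfer-orbit speed at r₁ (v² = μ(2/r − 1/a)): v_p = √[μ(2/r₁ − 1/a_t)] = 10.352 km/s.
First burn Δv₁ = |v_p − v₁| = 2.5895 km/s.
Circular speed at r₂: v₂ = √(μ/r₂) = 2.7398 km/s.
Transfer-orbit speed at r₂: v_a = √[μ(2/r₂ − 1/a_t)] = 1.2896 km/s.
Second burn Δv₂ = |v₂ − v_a| = 1.4502 km/s.
Total Δv = Δv₁ + Δv₂ = 4.040 km/s.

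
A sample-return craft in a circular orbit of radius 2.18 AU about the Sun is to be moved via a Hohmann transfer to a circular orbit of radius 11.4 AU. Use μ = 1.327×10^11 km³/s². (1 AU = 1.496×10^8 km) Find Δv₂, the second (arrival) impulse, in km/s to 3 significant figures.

In km: r₁ = 2.18 × 1.496×10^8 = 3.26128×10^8 km; r₂ = 11.4 × 1.496×10^8 = 1.70544×10^9 km.
The Hohmann ellipse has a_t = (r₁ + r₂)/2 = 1.015784×10^9 km.
Circular speed at r = 1.70544×10^9 km: v_c = √(μ/r) = 8.821 km/s.
Vis-viva on the transfer ellipse at r = 1.70544×10^9 km gives v_t = √[μ(2/r − 1/a_t)] = 4.998 km/s.
Δv₂ = |v_t − v_c| = |4.998 − 8.821| = 3.823 km/s.

Δv₂ = 3.82 km/s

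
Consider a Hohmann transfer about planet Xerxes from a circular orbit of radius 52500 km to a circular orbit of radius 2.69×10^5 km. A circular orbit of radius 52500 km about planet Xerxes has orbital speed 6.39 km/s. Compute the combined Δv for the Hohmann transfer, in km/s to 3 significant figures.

From the circular-orbit relation v² = μ/r at r = 52500 km: μ = v²r = (6.39)² × 52500 = 2.14369×10^6 km³/s².
Semi-major axis of the transfer orbit: a_t = (52500 + 2.690×10^5)/2 = 1.6075×10^5 km.
At r₁ the circular-orbit speed is v₁ = √(μ/r₁) = 6.390 km/s.
Transfer-orbit speed at r₁ (vis-viva): v_p = √[μ(2/r₁ − 1/a_t)] = 8.266 km/s.
First burn Δv₁ = |v_p − v₁| = 1.876 km/s.
Circular speed at r₂: v₂ = √(μ/r₂) = 2.823 km/s.
Transfer-orbit speed at r₂: v_a = √[μ(2/r₂ − 1/a_t)] = 1.613 km/s.
Second burn Δv₂ = |v₂ − v_a| = 1.210 km/s.
Total Δv = Δv₁ + Δv₂ = 3.086 km/s.

Δv = 3.09 km/s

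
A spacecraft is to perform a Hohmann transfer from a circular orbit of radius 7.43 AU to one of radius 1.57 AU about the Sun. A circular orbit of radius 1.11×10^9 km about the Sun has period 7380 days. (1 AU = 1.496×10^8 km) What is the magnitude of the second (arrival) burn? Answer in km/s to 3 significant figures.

From Kepler's third law T² = 4π²r³/μ at r = 1.11×10^9 km, T = 7380 days = 7380 × 86400 s = 6.37632×10^8 s: μ = 4π²r³/T² = 1.32797×10^11 km³/s².
In km: r₁ = 7.43 × 1.496×10^8 = 1.111528×10^9 km; r₂ = 1.57 × 1.496×10^8 = 2.34872×10^8 km.
Transfer-ellipse semi-major axis a_t = (r₁ + r₂)/2 = (1.111528×10^9 + 2.34872×10^8)/2 = 6.732×10^8 km.
On the circular orbit at r = 2.34872×10^8 km, v_c = √(μ/r) = 23.778 km/s.
Transfer-orbit speed at the same r (vis-viva, a = a_t): v_t = √[μ(2/r − 1/a_t)] = 30.554 km/s.
Δv₂ = |v_t − v_c| = |30.554 − 23.778| = 6.776 km/s.

Δv₂ = 6.78 km/s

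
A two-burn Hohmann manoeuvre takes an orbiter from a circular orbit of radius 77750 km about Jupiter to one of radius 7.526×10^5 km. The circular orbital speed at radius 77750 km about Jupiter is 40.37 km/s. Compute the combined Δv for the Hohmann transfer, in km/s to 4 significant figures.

From the circular-orbit relation v² = μ/r at r = 77750 km: μ = v²r = (40.37)² × 77750 = 1.26712×10^8 km³/s².
Transfer-ellipse semi-major axis a_t = (r₁ + r₂)/2 = (77750 + 7.526×10^5)/2 = 4.15175×10^5 km.
Circular speed at r₁: v₁ = √(μ/r₁) = √(1.26712×10^8/77750) = 40.37 km/s.
On the transfer ellipse at r₁, vis-viva gives v_p = √[μ(2/r₁ − 1/a_t)] = 54.35 km/s.
First burn Δv₁ = |v_p − v₁| = 13.98 km/s.
At r₂, v₂ = √(μ/r₂) = 12.9756 km/s.
Transfer-orbit speed at r₂: v_a = √[μ(2/r₂ − 1/a_t)] = 5.61515 km/s.
Second burn Δv₂ = |v₂ − v_a| = 7.360 km/s.
Total Δv = Δv₁ + Δv₂ = 21.34 km/s.

Δv = 21.34 km/s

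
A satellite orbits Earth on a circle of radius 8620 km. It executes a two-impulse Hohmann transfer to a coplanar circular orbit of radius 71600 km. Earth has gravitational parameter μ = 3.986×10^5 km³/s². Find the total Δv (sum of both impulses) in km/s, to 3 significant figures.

Δv = 3.55 km/s

Semi-major axis of the transfer orbit: a_t = (8620 + 71600)/2 = 40110 km.
At r₁ the circular-orbit speed is v₁ = √(μ/r₁) = 6.800 km/s.
On the transfer ellipse at r₁, vis-viva equation gives v_p = √[μ(2/r₁ − 1/a_t)] = 9.085 km/s.
First burn Δv₁ = |v_p − v₁| = 2.285 km/s.
At r₂, v₂ = √(μ/r₂) = 2.3595 km/s.
Transfer-orbit speed at r₂: v_a = √[μ(2/r₂ − 1/a_t)] = 1.0938 km/s.
Second burn Δv₂ = |v₂ − v_a| = 1.266 km/s.
Total Δv = Δv₁ + Δv₂ = 3.551 km/s.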